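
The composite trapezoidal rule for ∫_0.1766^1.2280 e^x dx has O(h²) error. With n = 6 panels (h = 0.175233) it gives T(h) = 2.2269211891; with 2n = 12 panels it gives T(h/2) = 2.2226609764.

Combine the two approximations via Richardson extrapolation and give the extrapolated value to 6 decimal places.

The method has order 2: 2^2 = 4.
A(h/2) − A(h) = 2.2226609764 − 2.2269211891 = -0.0042602127
Correction (A(h/2) − A(h))/(4 − 1) = (-0.0042602127)/3 = -0.0014200709
R = A(h/2) + (A(h/2) − A(h))/3 = 2.2226609764 − 0.0014200709 = 2.2212409055

2.221241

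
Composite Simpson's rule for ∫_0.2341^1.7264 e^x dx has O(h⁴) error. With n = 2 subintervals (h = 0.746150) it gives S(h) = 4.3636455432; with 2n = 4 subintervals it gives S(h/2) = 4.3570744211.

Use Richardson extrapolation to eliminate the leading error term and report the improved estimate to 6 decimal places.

The method has order 4: 2^4 = 16.
Weighted: 69.7131907376 − 4.3636455432 = 65.3495451944
Divide by 2^4 − 1 = 15.
Result: 4.3566363463
Gap between inputs: 6.571e-03; correction applied: −0.0004380748.

4.356636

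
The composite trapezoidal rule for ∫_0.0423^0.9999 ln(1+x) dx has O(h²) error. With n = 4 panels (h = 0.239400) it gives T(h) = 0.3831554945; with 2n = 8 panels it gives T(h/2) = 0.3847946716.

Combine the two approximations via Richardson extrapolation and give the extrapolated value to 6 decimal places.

Order 2 gives 2^r = 4 and 2^r − 1 = 3.
4*0.3847946716 − 0.3831554945 = 1.1560231919
Denominator 4 − 1 = 3.
(4*0.3847946716 − 0.3831554945)/(4 − 1) = 0.3853410640

0.385341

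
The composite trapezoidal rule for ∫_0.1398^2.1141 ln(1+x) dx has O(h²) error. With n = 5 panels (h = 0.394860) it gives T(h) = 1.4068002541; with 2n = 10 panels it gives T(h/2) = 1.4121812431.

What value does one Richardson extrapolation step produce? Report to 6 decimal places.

1.413975

The method has order 2: 2^2 = 4.
Numerator 4·A(h/2) − A(h) = 4·1.4121812431 − 1.4068002541 = 4.2419247183
4.2419247183 ÷ 3 = 1.4139749061
Correction |R − A(h/2)| = 1.794e-03; gap |A(h/2) − A(h)| = 5.381e-03.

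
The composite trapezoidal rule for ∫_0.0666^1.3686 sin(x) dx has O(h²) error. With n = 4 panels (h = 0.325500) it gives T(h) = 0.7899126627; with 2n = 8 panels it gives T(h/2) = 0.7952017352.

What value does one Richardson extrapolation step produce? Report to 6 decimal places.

r = 2: numerator weight 4, denominator 3.
A(h/2) − A(h) = 0.7952017352 − 0.7899126627 = 0.0052890725
Divide by 2^2 − 1 = 3: 0.0052890725/3 = 0.0017630242
R = A(h/2) + (A(h/2) − A(h))/3 = 0.7952017352 + 0.0017630242 = 0.7969647594

0.796965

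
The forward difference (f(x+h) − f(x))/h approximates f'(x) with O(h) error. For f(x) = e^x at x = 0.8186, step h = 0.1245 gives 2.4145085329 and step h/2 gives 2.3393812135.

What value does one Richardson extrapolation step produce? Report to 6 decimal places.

2.264254

With r = 1 the leading error scales as h^1, so the weight is 2^1 = 2.
Difference of the inputs: 2.3393812135 − 2.4145085329 = -0.0751273194
Divide by 2^1 − 1 = 1: (-0.0751273194)/1 = -0.0751273194
R = 2.3393812135 − 0.0751273194 = 2.2642538941
Correction |R − A(h/2)| = 7.513e-02; gap |A(h/2) − A(h)| = 7.513e-02.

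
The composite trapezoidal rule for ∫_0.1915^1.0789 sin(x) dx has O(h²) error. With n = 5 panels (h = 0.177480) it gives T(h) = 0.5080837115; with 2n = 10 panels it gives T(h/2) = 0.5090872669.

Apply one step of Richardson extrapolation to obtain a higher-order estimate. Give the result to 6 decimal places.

r = 2: numerator weight 4, denominator 3.
Numerator 4 × A(h/2) − A(h) = 4 × 0.5090872669 − 0.5080837115 = 1.5282653561
Denominator 4 − 1 = 3.
So the Richardson estimate is 0.5094217854.

0.509422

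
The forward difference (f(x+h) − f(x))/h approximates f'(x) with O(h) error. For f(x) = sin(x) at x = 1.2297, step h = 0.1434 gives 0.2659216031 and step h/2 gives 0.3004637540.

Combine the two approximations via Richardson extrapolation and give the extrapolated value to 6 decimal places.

Order 1 gives 2^r = 2 and 2^r − 1 = 1.
Numerator 2 × A(h/2) − A(h) = 2 × 0.3004637540 − 0.2659216031 = 0.3350059049
0.3350059049 ÷ 1 = 0.3350059049

0.335006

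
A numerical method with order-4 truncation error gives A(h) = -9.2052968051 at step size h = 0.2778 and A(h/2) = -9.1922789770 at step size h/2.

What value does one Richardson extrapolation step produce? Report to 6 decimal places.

-9.191411

r = 4: numerator weight 16, denominator 15.
A(h/2) − A(h) = -9.1922789770 − (-9.2052968051) = 0.0130178281
Divide by 2^4 − 1 = 15: 0.0130178281/15 = 0.0008678552
R = A(h/2) + (A(h/2) − A(h))/15 = -9.1922789770 + 0.0008678552 = -9.1914111218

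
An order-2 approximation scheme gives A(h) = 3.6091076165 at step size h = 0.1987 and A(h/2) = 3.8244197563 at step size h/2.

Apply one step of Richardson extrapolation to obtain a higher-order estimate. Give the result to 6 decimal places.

3.896190

r = 2: numerator weight 4, denominator 3.
4·3.8244197563 = 15.2976790252; subtract 3.6091076165 → 11.6885714087
Denominator 4 − 1 = 3.
(4·3.8244197563 − 3.6091076165)/(4 − 1) = 3.8961904696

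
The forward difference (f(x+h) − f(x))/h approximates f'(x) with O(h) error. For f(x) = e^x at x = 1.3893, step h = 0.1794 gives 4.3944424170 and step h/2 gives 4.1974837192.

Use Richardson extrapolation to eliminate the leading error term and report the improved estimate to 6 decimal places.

4.000525

Method order is 1; weight 2^1 = 2.
Numerator 2×A(h/2) − A(h) = 2×4.1974837192 − 4.3944424170 = 4.0005250214
Denominator 2 − 1 = 1.
Result: 4.0005250214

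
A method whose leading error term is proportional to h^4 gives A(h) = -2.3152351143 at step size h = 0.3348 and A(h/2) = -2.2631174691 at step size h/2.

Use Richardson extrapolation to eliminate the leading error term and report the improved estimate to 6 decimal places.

Method order is 4; weight 2^4 = 16.
16×(-2.2631174691) − (-2.3152351143) = -33.8946443913
R = (-33.8946443913)/15 = -2.2596429594

-2.259643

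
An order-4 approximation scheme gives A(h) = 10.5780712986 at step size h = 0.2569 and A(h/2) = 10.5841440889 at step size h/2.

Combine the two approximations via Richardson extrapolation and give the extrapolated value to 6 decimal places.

r = 4: numerator weight 16, denominator 15.
A(h/2) − A(h) = 10.5841440889 − 10.5780712986 = 0.0060727903
Divide by 2^4 − 1 = 15: 0.0060727903/15 = 0.0004048527
R = A(h/2) + (A(h/2) − A(h))/15 = 10.5841440889 + 0.0004048527 = 10.5845489416

10.584549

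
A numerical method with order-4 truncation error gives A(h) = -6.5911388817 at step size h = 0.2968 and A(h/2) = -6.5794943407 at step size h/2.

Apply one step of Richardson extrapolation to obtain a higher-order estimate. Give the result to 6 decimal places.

Error is O(h^4); halving h shrinks it by 2^4 = 16.
16·(-6.5794943407) = -105.2719094512; subtract (-6.5911388817) → -98.6807705695
Denominator 16 − 1 = 15.
Result: -6.5787180380

-6.578718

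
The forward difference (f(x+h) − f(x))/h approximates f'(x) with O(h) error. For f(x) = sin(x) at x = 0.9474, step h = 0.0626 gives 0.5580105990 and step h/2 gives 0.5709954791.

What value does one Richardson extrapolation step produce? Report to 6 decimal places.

Leading term ∝ h^1; use weight 2 = 2^1.
Weighted: 1.1419909582 − 0.5580105990 = 0.5839803592
Divide by 2^1 − 1 = 1.
(2*0.5709954791 − 0.5580105990)/(2 − 1) = 0.5839803592

0.583980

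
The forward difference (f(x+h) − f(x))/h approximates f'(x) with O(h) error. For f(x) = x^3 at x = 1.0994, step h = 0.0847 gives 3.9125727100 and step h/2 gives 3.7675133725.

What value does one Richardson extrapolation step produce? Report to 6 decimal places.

3.622454

The method has order 1: 2^1 = 2.
Numerator 2·A(h/2) − A(h) = 2·3.7675133725 − 3.9125727100 = 3.6224540350
(2·3.7675133725 − 3.9125727100)/(2 − 1) = 3.6224540350
Shift from A(h/2): −0.1450593375.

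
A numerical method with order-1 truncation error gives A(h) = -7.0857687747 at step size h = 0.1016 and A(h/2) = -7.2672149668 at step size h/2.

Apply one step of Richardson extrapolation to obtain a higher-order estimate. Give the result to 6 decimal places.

-7.448661

The method has order 1: 2^1 = 2.
Top: 2(-7.2672149668) − (-7.0857687747) = -7.4486611589
Denominator 2 − 1 = 1.
So the Richardson estimate is -7.4486611589.
Shift from A(h/2): −0.1814461921.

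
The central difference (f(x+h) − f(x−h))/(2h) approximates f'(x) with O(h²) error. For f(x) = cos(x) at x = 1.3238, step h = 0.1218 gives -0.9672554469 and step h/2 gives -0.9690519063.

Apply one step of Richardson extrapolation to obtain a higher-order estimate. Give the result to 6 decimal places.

-0.969651

Error is O(h^2); halving h shrinks it by 2^2 = 4.
4·(-0.9690519063) − (-0.9672554469) = -2.9089521783
Divide by 2^2 − 1 = 3.
Extrapolated: (-2.9089521783) / 3 = -0.9696507261
Gap between inputs: 1.796e-03; correction applied: −0.0005988198.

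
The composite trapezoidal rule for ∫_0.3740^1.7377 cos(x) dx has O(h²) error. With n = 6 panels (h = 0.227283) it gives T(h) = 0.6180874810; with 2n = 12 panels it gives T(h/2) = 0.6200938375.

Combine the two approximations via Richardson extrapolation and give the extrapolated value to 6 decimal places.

The method has order 2: 2^2 = 4.
4 × 0.6200938375 = 2.4803753500; 2.4803753500 − 0.6180874810 = 1.8622878690
Divide by 2^2 − 1 = 3.
1.8622878690 ÷ 3 = 0.6207626230
Shift from A(h/2): +0.0006687855.

0.620763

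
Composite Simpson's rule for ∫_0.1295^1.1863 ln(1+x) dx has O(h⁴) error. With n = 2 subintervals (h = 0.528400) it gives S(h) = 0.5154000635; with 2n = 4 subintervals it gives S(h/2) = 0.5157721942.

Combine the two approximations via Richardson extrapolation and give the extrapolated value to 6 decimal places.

r = 4, so 2^r = 16.
A(h/2) − A(h) = 0.5157721942 − 0.5154000635 = 0.0003721307
Correction (A(h/2) − A(h))/(16 − 1) = 0.0003721307/15 = 0.0000248087
R = 0.5157721942 + 0.0000248087 = 0.5157970029
Gap between inputs: 3.721e-04; correction applied: +0.0000248087.

0.515797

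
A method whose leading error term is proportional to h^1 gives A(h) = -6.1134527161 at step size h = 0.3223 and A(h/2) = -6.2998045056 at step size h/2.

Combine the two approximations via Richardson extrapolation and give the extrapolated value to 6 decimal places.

r = 1, so 2^r = 2.
A(h/2) − A(h) = -6.2998045056 − (-6.1134527161) = -0.1863517895
Correction (A(h/2) − A(h))/(2 − 1) = (-0.1863517895)/1 = -0.1863517895
R = -6.2998045056 − 0.1863517895 = -6.4861562951

-6.486156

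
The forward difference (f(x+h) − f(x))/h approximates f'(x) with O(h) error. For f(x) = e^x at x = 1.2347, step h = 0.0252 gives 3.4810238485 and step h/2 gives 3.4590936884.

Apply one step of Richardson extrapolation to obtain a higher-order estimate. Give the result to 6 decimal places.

3.437164

Order 1 gives 2^r = 2 and 2^r − 1 = 1.
Top: 2(3.4590936884) − (3.4810238485) = 3.4371635283
Denominator 2 − 1 = 1.
Extrapolated: 3.4371635283 / 1 = 3.4371635283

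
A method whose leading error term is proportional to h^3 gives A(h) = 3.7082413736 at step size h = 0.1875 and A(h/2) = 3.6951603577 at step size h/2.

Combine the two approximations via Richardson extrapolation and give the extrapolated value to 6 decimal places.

r = 3, so 2^r = 8.
8*3.6951603577 − 3.7082413736 = 25.8530414880
25.8530414880 ÷ 7 = 3.6932916411

3.693292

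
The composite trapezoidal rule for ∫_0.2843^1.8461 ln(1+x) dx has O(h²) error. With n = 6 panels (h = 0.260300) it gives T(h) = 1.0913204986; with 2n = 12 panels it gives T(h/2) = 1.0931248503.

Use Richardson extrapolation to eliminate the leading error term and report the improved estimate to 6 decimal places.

Method order is 2; weight 2^2 = 4.
Difference of the inputs: 1.0931248503 − 1.0913204986 = 0.0018043517
Correction (A(h/2) − A(h))/(4 − 1) = 0.0018043517/3 = 0.0006014506
R = A(h/2) + (A(h/2) − A(h))/3 = 1.0931248503 + 0.0006014506 = 1.0937263009

1.093726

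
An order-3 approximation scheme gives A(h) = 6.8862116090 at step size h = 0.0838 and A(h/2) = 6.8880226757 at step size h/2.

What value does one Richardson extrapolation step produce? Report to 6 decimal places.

With r = 3 the leading error scales as h^3, so the weight is 2^3 = 8.
8×6.8880226757 = 55.1041814056; subtract 6.8862116090 → 48.2179697966
48.2179697966 ÷ 7 = 6.8882813995

6.888281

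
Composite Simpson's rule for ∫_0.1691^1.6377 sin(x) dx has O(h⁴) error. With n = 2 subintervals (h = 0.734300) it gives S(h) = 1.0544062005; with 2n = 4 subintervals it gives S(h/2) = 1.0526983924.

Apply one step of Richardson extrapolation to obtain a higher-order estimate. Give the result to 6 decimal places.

1.052585

Error is O(h^4); halving h shrinks it by 2^4 = 16.
16*1.0526983924 = 16.8431742784; 16.8431742784 − 1.0544062005 = 15.7887680779
R = 15.7887680779/15 = 1.0525845385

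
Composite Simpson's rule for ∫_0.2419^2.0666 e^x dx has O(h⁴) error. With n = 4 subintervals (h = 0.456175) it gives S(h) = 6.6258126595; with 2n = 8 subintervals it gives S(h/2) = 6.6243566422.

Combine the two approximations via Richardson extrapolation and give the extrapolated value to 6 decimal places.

Method order is 4; weight 2^4 = 16.
16 × 6.6243566422 − 6.6258126595 = 99.3638936157
Denominator 16 − 1 = 15.
Result: 6.6242595744

6.624260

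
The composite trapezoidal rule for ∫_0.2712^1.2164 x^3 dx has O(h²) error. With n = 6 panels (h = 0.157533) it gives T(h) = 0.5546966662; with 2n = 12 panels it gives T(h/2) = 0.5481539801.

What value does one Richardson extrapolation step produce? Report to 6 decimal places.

0.545973

Order 2 gives 2^r = 4 and 2^r − 1 = 3.
4×0.5481539801 = 2.1926159204; subtract 0.5546966662 → 1.6379192542
Divide by 2^2 − 1 = 3.
R = 1.6379192542/3 = 0.5459730847
Correction |R − A(h/2)| = 2.181e-03; gap |A(h/2) − A(h)| = 6.543e-03.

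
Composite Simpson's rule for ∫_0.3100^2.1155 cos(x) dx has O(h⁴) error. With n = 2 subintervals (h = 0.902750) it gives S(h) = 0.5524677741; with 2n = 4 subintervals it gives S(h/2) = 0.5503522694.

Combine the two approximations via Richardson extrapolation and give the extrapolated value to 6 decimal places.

0.550211

Order 4 gives 2^r = 16 and 2^r − 1 = 15.
Weighted: 8.8056363104 − 0.5524677741 = 8.2531685363
Denominator 16 − 1 = 15.
8.2531685363 ÷ 15 = 0.5502112358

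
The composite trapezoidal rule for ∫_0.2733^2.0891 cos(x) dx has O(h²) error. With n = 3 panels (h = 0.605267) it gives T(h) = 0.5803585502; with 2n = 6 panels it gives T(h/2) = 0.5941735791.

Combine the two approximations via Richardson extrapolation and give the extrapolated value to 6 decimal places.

Method order is 2; weight 2^2 = 4.
Numerator 4·A(h/2) − A(h) = 4·0.5941735791 − 0.5803585502 = 1.7963357662
Denominator 4 − 1 = 3.
Result: 0.5987785887

0.598779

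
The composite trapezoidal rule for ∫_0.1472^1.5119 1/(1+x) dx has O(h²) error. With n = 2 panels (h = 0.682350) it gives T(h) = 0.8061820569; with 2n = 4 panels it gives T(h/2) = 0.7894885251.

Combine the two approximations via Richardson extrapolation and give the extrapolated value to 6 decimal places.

0.783924

Order 2 gives 2^r = 4 and 2^r − 1 = 3.
2^2*A(h/2) = 3.1579541004; minus A(h) gives 2.3517720435.
(4*0.7894885251 − 0.8061820569)/(4 − 1) = 0.7839240145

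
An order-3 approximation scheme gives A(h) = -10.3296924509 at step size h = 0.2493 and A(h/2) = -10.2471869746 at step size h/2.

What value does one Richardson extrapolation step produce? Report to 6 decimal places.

-10.235400

Order 3 gives 2^r = 8 and 2^r − 1 = 7.
8 × (-10.2471869746) = -81.9774957968; subtract (-10.3296924509) → -71.6478033459
Denominator 8 − 1 = 7.
(-71.6478033459) ÷ 7 = -10.2354004780
Gap between inputs: 8.251e-02; correction applied: +0.0117864966.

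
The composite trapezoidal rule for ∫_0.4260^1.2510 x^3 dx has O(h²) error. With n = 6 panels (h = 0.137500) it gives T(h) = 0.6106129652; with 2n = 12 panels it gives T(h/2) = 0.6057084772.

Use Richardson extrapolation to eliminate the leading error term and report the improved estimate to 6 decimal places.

0.604074

Order 2 gives 2^r = 4 and 2^r − 1 = 3.
Top: 4(0.6057084772) − (0.6106129652) = 1.8122209436
Denominator 4 − 1 = 3.
R = 1.8122209436/3 = 0.6040736479
Correction |R − A(h/2)| = 1.635e-03; gap |A(h/2) − A(h)| = 4.904e-03.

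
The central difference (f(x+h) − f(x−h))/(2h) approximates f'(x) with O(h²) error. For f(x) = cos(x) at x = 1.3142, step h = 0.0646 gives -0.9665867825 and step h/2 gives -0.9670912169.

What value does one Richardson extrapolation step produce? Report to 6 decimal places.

r = 2: numerator weight 4, denominator 3.
Difference of the inputs: -0.9670912169 − (-0.9665867825) = -0.0005044344
Correction (A(h/2) − A(h))/(4 − 1) = (-0.0005044344)/3 = -0.0001681448
R = -0.9670912169 − 0.0001681448 = -0.9672593617

-0.967259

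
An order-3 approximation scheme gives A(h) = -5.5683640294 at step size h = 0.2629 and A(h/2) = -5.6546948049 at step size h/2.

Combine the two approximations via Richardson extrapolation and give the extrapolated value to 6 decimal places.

With r = 3 the leading error scales as h^3, so the weight is 2^3 = 8.
Top: 8(-5.6546948049) − (-5.5683640294) = -39.6691944098
(8×(-5.6546948049) − (-5.5683640294))/(8 − 1) = -5.6670277728

-5.667028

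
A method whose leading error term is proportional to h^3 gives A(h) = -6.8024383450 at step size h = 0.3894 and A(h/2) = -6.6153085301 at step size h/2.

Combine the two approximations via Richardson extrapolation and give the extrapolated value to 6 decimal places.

-6.588576

Order 3 gives 2^r = 8 and 2^r − 1 = 7.
Top: 8(-6.6153085301) − (-6.8024383450) = -46.1200298958
Denominator 8 − 1 = 7.
R = (-46.1200298958)/7 = -6.5885756994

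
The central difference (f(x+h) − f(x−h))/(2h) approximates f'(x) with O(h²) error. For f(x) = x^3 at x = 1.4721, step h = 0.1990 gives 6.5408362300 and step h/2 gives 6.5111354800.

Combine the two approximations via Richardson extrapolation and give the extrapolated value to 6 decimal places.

6.501235

With r = 2 the leading error scales as h^2, so the weight is 2^2 = 4.
2^2×A(h/2) = 26.0445419200; minus A(h) gives 19.5037056900.
Denominator 4 − 1 = 3.
Result: 6.5012352300
Shift from A(h/2): −0.0099002500.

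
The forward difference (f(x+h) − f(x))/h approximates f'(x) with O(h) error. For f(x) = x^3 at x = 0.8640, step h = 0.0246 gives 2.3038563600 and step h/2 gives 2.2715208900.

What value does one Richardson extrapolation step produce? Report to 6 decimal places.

2.239185

Error is O(h^1); halving h shrinks it by 2^1 = 2.
Top: 2(2.2715208900) − (2.3038563600) = 2.2391854200
2.2391854200 ÷ 1 = 2.2391854200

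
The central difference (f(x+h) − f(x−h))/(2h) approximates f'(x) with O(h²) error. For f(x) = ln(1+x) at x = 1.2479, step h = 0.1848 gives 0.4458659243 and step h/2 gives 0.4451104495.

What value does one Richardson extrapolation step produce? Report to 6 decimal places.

Order 2 gives 2^r = 4 and 2^r − 1 = 3.
4 × 0.4451104495 = 1.7804417980; 1.7804417980 − 0.4458659243 = 1.3345758737
1.3345758737 ÷ 3 = 0.4448586246
Gap between inputs: 7.555e-04; correction applied: −0.0002518249.

0.444859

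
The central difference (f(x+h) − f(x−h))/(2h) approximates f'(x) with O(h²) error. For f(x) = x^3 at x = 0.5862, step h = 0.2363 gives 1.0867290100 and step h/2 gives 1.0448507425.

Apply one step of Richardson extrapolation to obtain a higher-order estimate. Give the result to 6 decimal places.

1.030891

With r = 2 the leading error scales as h^2, so the weight is 2^2 = 4.
A(h/2) − A(h) = 1.0448507425 − 1.0867290100 = -0.0418782675
Correction (A(h/2) − A(h))/(4 − 1) = (-0.0418782675)/3 = -0.0139594225
R = A(h/2) + (A(h/2) − A(h))/3 = 1.0448507425 − 0.0139594225 = 1.0308913200
Correction |R − A(h/2)| = 1.396e-02; gap |A(h/2) − A(h)| = 4.188e-02.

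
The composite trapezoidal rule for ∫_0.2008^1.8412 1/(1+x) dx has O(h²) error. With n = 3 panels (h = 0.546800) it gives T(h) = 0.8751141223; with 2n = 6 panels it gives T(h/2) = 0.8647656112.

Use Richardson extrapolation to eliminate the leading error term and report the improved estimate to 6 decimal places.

Order 2 gives 2^r = 4 and 2^r − 1 = 3.
Difference of the inputs: 0.8647656112 − 0.8751141223 = -0.0103485111
Divide by 2^2 − 1 = 3: (-0.0103485111)/3 = -0.0034495037
R = 0.8647656112 − 0.0034495037 = 0.8613161075
Shift from A(h/2): −0.0034495037.

0.861316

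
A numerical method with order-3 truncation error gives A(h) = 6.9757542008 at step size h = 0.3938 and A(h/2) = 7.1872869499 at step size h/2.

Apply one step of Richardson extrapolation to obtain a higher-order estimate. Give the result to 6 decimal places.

7.217506

Order 3 gives 2^r = 8 and 2^r − 1 = 7.
Numerator 8·A(h/2) − A(h) = 8·7.1872869499 − 6.9757542008 = 50.5225413984
Denominator 8 − 1 = 7.
So the Richardson estimate is 7.2175059141.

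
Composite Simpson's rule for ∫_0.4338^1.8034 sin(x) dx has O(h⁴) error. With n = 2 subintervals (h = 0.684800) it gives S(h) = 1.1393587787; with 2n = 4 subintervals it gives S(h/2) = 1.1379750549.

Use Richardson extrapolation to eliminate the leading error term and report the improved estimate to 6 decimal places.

1.137883

The method has order 4: 2^4 = 16.
Difference of the inputs: 1.1379750549 − 1.1393587787 = -0.0013837238
Correction (A(h/2) − A(h))/(16 − 1) = (-0.0013837238)/15 = -0.0000922483
R = 1.1379750549 − 0.0000922483 = 1.1378828066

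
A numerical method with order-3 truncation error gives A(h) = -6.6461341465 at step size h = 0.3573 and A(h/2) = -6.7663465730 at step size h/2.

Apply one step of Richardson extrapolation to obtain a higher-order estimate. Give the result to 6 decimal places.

Method order is 3; weight 2^3 = 8.
8 × (-6.7663465730) = -54.1307725840; (-54.1307725840) − (-6.6461341465) = -47.4846384375
Extrapolated: (-47.4846384375) / 7 = -6.7835197768

-6.783520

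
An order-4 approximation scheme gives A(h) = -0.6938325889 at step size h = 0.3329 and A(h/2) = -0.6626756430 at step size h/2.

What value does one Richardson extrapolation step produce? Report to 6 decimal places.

-0.660599

r = 4, so 2^r = 16.
Top: 16(-0.6626756430) − (-0.6938325889) = -9.9089776991
(16×(-0.6626756430) − (-0.6938325889))/(16 − 1) = -0.6605985133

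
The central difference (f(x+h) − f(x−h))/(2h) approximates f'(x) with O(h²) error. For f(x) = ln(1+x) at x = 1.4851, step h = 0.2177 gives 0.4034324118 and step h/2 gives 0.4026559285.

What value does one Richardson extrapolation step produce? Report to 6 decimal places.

0.402397

r = 2: numerator weight 4, denominator 3.
Weighted: 1.6106237140 − 0.4034324118 = 1.2071913022
Denominator 4 − 1 = 3.
R = 1.2071913022/3 = 0.4023971007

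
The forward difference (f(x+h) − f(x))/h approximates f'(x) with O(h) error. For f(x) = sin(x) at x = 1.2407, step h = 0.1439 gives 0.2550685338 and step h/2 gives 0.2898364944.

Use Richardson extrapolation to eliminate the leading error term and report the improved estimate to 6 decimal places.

The method has order 1: 2^1 = 2.
2^1×A(h/2) = 0.5796729888; minus A(h) gives 0.3246044550.
R = 0.3246044550/1 = 0.3246044550

0.324604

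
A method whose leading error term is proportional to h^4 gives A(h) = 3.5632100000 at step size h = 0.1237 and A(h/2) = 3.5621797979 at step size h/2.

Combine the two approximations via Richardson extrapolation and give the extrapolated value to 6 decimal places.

Order 4 gives 2^r = 16 and 2^r − 1 = 15.
16×3.5621797979 = 56.9948767664; 56.9948767664 − 3.5632100000 = 53.4316667664
Divide by 2^4 − 1 = 15.
(16×3.5621797979 − 3.5632100000)/(16 − 1) = 3.5621111178

3.562111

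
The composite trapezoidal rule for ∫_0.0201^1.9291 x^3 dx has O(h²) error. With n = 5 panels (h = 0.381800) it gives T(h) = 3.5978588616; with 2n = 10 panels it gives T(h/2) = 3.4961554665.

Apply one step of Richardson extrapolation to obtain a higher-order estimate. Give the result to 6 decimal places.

3.462254

r = 2: numerator weight 4, denominator 3.
4×3.4961554665 = 13.9846218660; subtract 3.5978588616 → 10.3867630044
Divide by 2^2 − 1 = 3.
Result: 3.4622543348
Shift from A(h/2): −0.0339011317.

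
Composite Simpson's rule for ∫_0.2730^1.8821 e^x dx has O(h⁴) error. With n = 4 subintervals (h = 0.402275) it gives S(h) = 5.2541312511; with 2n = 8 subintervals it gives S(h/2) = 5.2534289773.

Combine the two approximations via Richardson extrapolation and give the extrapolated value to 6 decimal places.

5.253382

Leading term ∝ h^4; use weight 16 = 2^4.
16·5.2534289773 − 5.2541312511 = 78.8007323857
Denominator 16 − 1 = 15.
78.8007323857 ÷ 15 = 5.2533821590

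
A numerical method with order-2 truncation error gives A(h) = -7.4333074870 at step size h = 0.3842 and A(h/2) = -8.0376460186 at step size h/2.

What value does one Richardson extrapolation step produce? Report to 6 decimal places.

With r = 2 the leading error scales as h^2, so the weight is 2^2 = 4.
4·(-8.0376460186) = -32.1505840744; (-32.1505840744) − (-7.4333074870) = -24.7172765874
(4·(-8.0376460186) − (-7.4333074870))/(4 − 1) = -8.2390921958

-8.239092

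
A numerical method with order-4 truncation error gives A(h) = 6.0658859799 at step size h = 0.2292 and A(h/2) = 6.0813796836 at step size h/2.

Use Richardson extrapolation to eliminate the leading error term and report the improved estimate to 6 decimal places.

r = 4, so 2^r = 16.
Difference of the inputs: 6.0813796836 − 6.0658859799 = 0.0154937037
Correction (A(h/2) − A(h))/(16 − 1) = 0.0154937037/15 = 0.0010329136
R = 6.0813796836 + 0.0010329136 = 6.0824125972

6.082413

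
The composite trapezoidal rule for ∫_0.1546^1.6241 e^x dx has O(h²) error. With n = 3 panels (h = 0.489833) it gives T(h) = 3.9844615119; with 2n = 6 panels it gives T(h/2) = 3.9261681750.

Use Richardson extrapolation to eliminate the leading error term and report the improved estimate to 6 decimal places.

Order 2 gives 2^r = 4 and 2^r − 1 = 3.
2^2×A(h/2) = 15.7046727000; minus A(h) gives 11.7202111881.
R = 11.7202111881/3 = 3.9067370627

3.906737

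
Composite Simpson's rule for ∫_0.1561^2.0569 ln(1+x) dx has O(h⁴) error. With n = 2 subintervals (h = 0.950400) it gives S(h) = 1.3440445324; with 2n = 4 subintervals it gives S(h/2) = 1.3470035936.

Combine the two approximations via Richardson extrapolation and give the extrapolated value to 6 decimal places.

1.347201

The method has order 4: 2^4 = 16.
Weighted: 21.5520574976 − 1.3440445324 = 20.2080129652
Divide by 2^4 − 1 = 15.
Extrapolated: 20.2080129652 / 15 = 1.3472008643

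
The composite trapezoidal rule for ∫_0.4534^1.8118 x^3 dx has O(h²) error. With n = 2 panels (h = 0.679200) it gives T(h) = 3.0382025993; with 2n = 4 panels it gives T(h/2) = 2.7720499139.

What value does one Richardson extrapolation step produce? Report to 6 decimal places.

With r = 2 the leading error scales as h^2, so the weight is 2^2 = 4.
2^2 × A(h/2) = 11.0881996556; minus A(h) gives 8.0499970563.
R = 8.0499970563/3 = 2.6833323521
Shift from A(h/2): −0.0887175618.

2.683332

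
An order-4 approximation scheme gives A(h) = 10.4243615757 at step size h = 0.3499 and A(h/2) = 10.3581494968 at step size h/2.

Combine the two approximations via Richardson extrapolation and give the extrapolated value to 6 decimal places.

10.353735

Method order is 4; weight 2^4 = 16.
Difference of the inputs: 10.3581494968 − 10.4243615757 = -0.0662120789
Correction (A(h/2) − A(h))/(16 − 1) = (-0.0662120789)/15 = -0.0044141386
R = A(h/2) + (A(h/2) − A(h))/15 = 10.3581494968 − 0.0044141386 = 10.3537353582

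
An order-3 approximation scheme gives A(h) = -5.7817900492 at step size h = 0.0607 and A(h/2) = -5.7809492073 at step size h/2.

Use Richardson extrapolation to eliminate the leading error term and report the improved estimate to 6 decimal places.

-5.780829

Order 3 gives 2^r = 8 and 2^r − 1 = 7.
A(h/2) − A(h) = -5.7809492073 − (-5.7817900492) = 0.0008408419
Divide by 2^3 − 1 = 7: 0.0008408419/7 = 0.0001201203
R = -5.7809492073 + 0.0001201203 = -5.7808290870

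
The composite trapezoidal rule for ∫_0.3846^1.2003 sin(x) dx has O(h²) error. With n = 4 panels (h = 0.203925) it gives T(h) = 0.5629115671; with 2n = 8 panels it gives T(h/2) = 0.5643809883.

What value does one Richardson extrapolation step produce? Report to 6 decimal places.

0.564871

Leading term ∝ h^2; use weight 4 = 2^2.
4 × 0.5643809883 − 0.5629115671 = 1.6946123861
Extrapolated: 1.6946123861 / 3 = 0.5648707954
Shift from A(h/2): +0.0004898071.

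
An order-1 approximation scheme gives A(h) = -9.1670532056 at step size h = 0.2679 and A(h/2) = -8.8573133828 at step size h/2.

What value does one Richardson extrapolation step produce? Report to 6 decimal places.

-8.547574

The method has order 1: 2^1 = 2.
2 × (-8.8573133828) = -17.7146267656; subtract (-9.1670532056) → -8.5475735600
Divide by 2^1 − 1 = 1.
Extrapolated: (-8.5475735600) / 1 = -8.5475735600
Shift from A(h/2): +0.3097398228.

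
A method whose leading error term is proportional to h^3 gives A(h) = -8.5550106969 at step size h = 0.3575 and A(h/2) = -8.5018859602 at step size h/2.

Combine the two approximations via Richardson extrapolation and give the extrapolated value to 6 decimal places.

Method order is 3; weight 2^3 = 8.
Numerator 8·A(h/2) − A(h) = 8·(-8.5018859602) − (-8.5550106969) = -59.4600769847
Denominator 8 − 1 = 7.
Result: -8.4942967121
Shift from A(h/2): +0.0075892481.

-8.494297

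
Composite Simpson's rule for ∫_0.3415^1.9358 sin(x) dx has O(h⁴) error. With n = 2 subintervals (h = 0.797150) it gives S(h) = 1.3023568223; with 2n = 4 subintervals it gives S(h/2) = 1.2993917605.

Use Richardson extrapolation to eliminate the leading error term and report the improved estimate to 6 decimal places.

1.299194

Leading term ∝ h^4; use weight 16 = 2^4.
16*1.2993917605 − 1.3023568223 = 19.4879113457
Denominator 16 − 1 = 15.
Extrapolated: 19.4879113457 / 15 = 1.2991940897
Shift from A(h/2): −0.0001976708.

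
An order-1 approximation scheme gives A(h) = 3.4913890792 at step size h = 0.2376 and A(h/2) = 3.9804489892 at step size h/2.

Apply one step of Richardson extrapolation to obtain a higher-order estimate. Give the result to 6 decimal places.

4.469509

Error is O(h^1); halving h shrinks it by 2^1 = 2.
Top: 2(3.9804489892) − (3.4913890792) = 4.4695088992
Divide by 2^1 − 1 = 1.
(2·3.9804489892 − 3.4913890792)/(2 − 1) = 4.4695088992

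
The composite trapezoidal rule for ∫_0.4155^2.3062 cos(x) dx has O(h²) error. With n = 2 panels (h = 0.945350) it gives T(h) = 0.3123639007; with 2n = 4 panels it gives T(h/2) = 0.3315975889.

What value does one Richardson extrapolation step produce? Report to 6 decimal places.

0.338009

Order 2 gives 2^r = 4 and 2^r − 1 = 3.
4 × 0.3315975889 = 1.3263903556; 1.3263903556 − 0.3123639007 = 1.0140264549
Denominator 4 − 1 = 3.
Extrapolated: 1.0140264549 / 3 = 0.3380088183
Gap between inputs: 1.923e-02; correction applied: +0.0064112294.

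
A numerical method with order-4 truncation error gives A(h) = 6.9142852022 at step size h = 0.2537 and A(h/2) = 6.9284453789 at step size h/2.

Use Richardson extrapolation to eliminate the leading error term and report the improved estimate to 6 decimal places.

6.929389

With r = 4 the leading error scales as h^4, so the weight is 2^4 = 16.
Top: 16(6.9284453789) − (6.9142852022) = 103.9408408602
Denominator 16 − 1 = 15.
Extrapolated: 103.9408408602 / 15 = 6.9293893907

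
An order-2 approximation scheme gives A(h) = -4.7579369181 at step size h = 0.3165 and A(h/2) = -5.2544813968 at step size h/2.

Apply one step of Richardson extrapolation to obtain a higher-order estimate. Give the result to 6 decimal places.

r = 2, so 2^r = 4.
2^2*A(h/2) = -21.0179255872; minus A(h) gives -16.2599886691.
Denominator 4 − 1 = 3.
(4*(-5.2544813968) − (-4.7579369181))/(4 − 1) = -5.4199962230
Gap between inputs: 4.965e-01; correction applied: −0.1655148262.

-5.419996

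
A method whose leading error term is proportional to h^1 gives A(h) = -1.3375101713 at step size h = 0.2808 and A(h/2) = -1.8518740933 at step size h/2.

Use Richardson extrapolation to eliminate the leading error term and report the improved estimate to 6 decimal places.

-2.366238

Leading term ∝ h^1; use weight 2 = 2^1.
2·(-1.8518740933) = -3.7037481866; (-3.7037481866) − (-1.3375101713) = -2.3662380153
(2·(-1.8518740933) − (-1.3375101713))/(2 − 1) = -2.3662380153
Correction |R − A(h/2)| = 5.144e-01; gap |A(h/2) − A(h)| = 5.144e-01.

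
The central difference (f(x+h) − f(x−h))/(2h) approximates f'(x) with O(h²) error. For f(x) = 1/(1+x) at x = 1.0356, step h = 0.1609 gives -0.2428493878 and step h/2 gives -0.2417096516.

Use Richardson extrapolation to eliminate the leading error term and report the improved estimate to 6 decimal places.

Leading term ∝ h^2; use weight 4 = 2^2.
Top: 4(-0.2417096516) − (-0.2428493878) = -0.7239892186
Denominator 4 − 1 = 3.
Extrapolated: (-0.7239892186) / 3 = -0.2413297395

-0.241330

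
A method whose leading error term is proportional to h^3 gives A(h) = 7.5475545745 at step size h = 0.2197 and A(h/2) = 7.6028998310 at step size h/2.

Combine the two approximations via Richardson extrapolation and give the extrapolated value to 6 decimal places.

The method has order 3: 2^3 = 8.
Weighted: 60.8231986480 − 7.5475545745 = 53.2756440735
53.2756440735 ÷ 7 = 7.6108062962

7.610806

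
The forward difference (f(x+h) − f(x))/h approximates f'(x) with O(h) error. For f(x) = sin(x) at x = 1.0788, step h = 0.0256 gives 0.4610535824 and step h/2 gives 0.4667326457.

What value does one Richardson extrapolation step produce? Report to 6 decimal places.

The method has order 1: 2^1 = 2.
2*0.4667326457 = 0.9334652914; 0.9334652914 − 0.4610535824 = 0.4724117090
Extrapolated: 0.4724117090 / 1 = 0.4724117090
Shift from A(h/2): +0.0056790633.

0.472412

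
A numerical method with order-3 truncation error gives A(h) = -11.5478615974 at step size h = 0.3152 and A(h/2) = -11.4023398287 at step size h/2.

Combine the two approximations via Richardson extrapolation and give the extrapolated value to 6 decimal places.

Leading term ∝ h^3; use weight 8 = 2^3.
Top: 8(-11.4023398287) − (-11.5478615974) = -79.6708570322
Divide by 2^3 − 1 = 7.
Result: -11.3815510046

-11.381551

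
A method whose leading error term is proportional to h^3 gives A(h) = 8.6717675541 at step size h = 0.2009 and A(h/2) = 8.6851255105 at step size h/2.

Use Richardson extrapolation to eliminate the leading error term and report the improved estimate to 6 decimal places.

8.687034

r = 3, so 2^r = 8.
2^3 × A(h/2) = 69.4810040840; minus A(h) gives 60.8092365299.
60.8092365299 ÷ 7 = 8.6870337900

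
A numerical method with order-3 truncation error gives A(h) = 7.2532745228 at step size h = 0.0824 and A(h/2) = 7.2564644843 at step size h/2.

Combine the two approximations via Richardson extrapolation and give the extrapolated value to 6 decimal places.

Method order is 3; weight 2^3 = 8.
8*7.2564644843 = 58.0517158744; subtract 7.2532745228 → 50.7984413516
Divide by 2^3 − 1 = 7.
Extrapolated: 50.7984413516 / 7 = 7.2569201931

7.256920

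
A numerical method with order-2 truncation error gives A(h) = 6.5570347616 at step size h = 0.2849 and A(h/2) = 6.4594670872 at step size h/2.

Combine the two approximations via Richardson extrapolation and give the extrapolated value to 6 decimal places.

Method order is 2; weight 2^2 = 4.
4*6.4594670872 − 6.5570347616 = 19.2808335872
Divide by 2^2 − 1 = 3.
19.2808335872 ÷ 3 = 6.4269445291

6.426945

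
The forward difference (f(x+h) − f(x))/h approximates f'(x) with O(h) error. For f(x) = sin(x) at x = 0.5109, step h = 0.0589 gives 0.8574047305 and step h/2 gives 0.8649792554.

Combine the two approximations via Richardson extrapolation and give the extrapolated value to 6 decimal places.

0.872554

r = 1, so 2^r = 2.
2·0.8649792554 − 0.8574047305 = 0.8725537803
Extrapolated: 0.8725537803 / 1 = 0.8725537803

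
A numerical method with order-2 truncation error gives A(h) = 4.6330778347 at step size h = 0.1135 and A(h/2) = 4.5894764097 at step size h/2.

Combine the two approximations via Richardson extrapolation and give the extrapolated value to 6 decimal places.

Order 2 gives 2^r = 4 and 2^r − 1 = 3.
4·4.5894764097 = 18.3579056388; 18.3579056388 − 4.6330778347 = 13.7248278041
13.7248278041 ÷ 3 = 4.5749426014

4.574943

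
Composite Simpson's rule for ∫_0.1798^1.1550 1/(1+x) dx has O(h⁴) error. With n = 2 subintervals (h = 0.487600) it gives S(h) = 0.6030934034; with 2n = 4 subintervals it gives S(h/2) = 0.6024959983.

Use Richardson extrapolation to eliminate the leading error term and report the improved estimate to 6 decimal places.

0.602456

r = 4: numerator weight 16, denominator 15.
Difference of the inputs: 0.6024959983 − 0.6030934034 = -0.0005974051
Correction (A(h/2) − A(h))/(16 − 1) = (-0.0005974051)/15 = -0.0000398270
R = A(h/2) + (A(h/2) − A(h))/15 = 0.6024959983 − 0.0000398270 = 0.6024561713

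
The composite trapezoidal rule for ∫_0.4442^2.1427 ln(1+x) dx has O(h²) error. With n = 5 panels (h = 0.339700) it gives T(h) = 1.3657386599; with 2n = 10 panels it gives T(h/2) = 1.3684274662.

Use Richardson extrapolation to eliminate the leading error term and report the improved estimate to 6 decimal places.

Order 2 gives 2^r = 4 and 2^r − 1 = 3.
A(h/2) − A(h) = 1.3684274662 − 1.3657386599 = 0.0026888063
Divide by 2^2 − 1 = 3: 0.0026888063/3 = 0.0008962688
R = 1.3684274662 + 0.0008962688 = 1.3693237350

1.369324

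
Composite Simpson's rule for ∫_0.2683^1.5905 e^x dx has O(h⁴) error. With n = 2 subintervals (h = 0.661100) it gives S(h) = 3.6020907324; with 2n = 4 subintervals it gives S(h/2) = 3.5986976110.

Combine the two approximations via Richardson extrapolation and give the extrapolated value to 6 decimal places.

Order 4 gives 2^r = 16 and 2^r − 1 = 15.
Numerator 16×A(h/2) − A(h) = 16×3.5986976110 − 3.6020907324 = 53.9770710436
Denominator 16 − 1 = 15.
(16×3.5986976110 − 3.6020907324)/(16 − 1) = 3.5984714029

3.598471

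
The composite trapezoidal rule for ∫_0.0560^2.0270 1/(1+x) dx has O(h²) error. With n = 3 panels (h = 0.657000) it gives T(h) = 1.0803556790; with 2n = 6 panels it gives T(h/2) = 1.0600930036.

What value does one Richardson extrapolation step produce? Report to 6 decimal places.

Method order is 2; weight 2^2 = 4.
2^2·A(h/2) = 4.2403720144; minus A(h) gives 3.1600163354.
Denominator 4 − 1 = 3.
Extrapolated: 3.1600163354 / 3 = 1.0533387785
Shift from A(h/2): −0.0067542251.

1.053339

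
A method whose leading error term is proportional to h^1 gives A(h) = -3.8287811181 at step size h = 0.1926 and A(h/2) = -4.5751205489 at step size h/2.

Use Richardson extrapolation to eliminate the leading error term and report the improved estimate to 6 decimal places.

Order 1 gives 2^r = 2 and 2^r − 1 = 1.
A(h/2) − A(h) = -4.5751205489 − (-3.8287811181) = -0.7463394308
Divide by 2^1 − 1 = 1: (-0.7463394308)/1 = -0.7463394308
R = -4.5751205489 − 0.7463394308 = -5.3214599797

-5.321460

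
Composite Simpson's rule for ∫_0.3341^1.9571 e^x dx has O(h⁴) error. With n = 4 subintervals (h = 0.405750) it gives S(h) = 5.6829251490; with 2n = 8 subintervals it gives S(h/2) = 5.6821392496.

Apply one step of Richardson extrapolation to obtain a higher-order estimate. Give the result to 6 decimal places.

r = 4, so 2^r = 16.
2^4·A(h/2) = 90.9142279936; minus A(h) gives 85.2313028446.
(16·5.6821392496 − 5.6829251490)/(16 − 1) = 5.6820868563
Correction |R − A(h/2)| = 5.239e-05; gap |A(h/2) − A(h)| = 7.859e-04.

5.682087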